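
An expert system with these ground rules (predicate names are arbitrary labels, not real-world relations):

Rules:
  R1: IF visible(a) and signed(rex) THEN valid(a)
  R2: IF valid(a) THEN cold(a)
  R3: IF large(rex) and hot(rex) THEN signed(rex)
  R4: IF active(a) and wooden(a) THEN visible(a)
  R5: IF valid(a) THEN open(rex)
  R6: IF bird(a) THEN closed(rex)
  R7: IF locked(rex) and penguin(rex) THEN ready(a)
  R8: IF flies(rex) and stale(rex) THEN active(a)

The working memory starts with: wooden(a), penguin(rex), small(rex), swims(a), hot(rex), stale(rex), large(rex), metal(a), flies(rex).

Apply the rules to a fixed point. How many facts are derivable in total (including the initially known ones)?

Round 1: R3 [IF large(rex) and hot(rex) THEN signed(rex)]; R8 [IF flies(rex) and stale(rex) THEN active(a)]. Adds signed(rex), active(a).
Round 2: R4 [IF active(a) and wooden(a) THEN visible(a)]. Adds visible(a).
Round 3: R1 [IF visible(a) and signed(rex) THEN valid(a)]. Adds valid(a).
Round 4: R2 [IF valid(a) THEN cold(a)]; R5 [IF valid(a) THEN open(rex)]. Adds cold(a), open(rex).
Closure: {active(a), cold(a), flies(rex), hot(rex), large(rex), metal(a), open(rex), penguin(rex), signed(rex), small(rex), stale(rex), swims(a), valid(a), visible(a), wooden(a)} — 15 facts.

15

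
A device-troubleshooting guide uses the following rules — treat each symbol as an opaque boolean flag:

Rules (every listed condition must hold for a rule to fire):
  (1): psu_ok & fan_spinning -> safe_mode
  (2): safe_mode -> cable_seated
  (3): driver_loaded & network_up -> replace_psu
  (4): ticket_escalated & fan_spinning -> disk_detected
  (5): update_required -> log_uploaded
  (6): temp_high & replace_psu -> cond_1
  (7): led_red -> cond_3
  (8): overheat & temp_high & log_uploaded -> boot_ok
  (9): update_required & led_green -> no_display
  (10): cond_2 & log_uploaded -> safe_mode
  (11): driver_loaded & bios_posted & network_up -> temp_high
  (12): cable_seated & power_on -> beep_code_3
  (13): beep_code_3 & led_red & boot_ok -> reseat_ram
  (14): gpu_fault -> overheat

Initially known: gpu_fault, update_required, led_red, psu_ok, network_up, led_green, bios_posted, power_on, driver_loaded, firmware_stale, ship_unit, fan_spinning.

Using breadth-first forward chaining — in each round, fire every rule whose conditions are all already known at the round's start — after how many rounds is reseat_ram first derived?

Round 1 — (1), (3), (5), (7), (9), (11), (14), derive safe_mode, replace_psu, log_uploaded, cond_3, no_display, temp_high, overheat.
Round 2 — (2), (6), (8), derive cable_seated, cond_1, boot_ok.
Round 3 — (12), derive beep_code_3.
Round 4 — (13), derive reseat_ram.
reseat_ram first appears in round 4.

4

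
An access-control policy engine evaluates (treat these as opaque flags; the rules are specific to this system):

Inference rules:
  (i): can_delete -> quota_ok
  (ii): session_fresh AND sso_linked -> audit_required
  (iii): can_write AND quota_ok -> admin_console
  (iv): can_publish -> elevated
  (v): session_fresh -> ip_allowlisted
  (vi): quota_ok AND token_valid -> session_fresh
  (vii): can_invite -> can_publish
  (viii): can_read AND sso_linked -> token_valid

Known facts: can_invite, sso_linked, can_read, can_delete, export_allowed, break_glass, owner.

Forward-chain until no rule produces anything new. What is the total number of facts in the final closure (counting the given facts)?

Round 1 fires (i), (vii), (viii), giving quota_ok, can_publish, token_valid.
Round 2 fires (iv), (vi), giving elevated, session_fresh.
Round 3 fires (ii), (v), giving audit_required, ip_allowlisted.
Closure: {audit_required, break_glass, can_delete, can_invite, can_publish, can_read, elevated, export_allowed, ip_allowlisted, owner, quota_ok, session_fresh, sso_linked, token_valid} — 14 facts.

14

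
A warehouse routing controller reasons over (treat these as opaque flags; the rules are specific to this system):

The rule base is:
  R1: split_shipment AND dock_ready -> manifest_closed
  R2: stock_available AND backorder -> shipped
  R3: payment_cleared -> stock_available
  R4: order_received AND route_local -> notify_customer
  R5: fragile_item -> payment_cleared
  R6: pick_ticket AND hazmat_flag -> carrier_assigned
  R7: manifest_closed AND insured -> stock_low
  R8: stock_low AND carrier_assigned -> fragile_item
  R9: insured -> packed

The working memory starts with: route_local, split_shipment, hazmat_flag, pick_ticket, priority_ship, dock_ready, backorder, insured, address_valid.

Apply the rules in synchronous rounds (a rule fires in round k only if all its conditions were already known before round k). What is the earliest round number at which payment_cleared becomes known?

Round 1: R1 [split_shipment AND dock_ready -> manifest_closed]; R6 [pick_ticket AND hazmat_flag -> carrier_assigned]; R9 [insured -> packed]. New: manifest_closed, carrier_assigned, packed.
Round 2: R7 [manifest_closed AND insured -> stock_low]. New: stock_low.
Round 3: R8 [stock_low AND carrier_assigned -> fragile_item]. New: fragile_item.
Round 4: R5 [fragile_item -> payment_cleared]. New: payment_cleared.
payment_cleared first appears in round 4.

4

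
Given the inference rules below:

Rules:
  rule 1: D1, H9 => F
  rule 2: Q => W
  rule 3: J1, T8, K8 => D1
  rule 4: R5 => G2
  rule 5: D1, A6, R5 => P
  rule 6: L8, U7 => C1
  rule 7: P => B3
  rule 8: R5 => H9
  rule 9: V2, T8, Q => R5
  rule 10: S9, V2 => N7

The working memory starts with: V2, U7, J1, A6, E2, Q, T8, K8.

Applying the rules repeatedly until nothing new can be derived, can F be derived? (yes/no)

Round 1 — rule 2, rule 3, rule 9, derive W, D1, R5.
Round 2 — rule 4, rule 5, rule 8, derive G2, P, H9.
Round 3 — rule 1, rule 7, derive F, B3.
F appears in round 3, so it is derivable.

yes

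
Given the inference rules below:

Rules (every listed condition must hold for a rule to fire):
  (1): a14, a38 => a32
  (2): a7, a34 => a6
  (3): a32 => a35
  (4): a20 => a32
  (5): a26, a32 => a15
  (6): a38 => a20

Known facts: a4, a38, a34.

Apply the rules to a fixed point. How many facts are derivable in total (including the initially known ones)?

Round 1: (6) [a38 => a20]. New: a20.
Round 2: (4) [a20 => a32]. New: a32.
Round 3: (3) [a32 => a35]. New: a35.
Closure: {a20, a32, a34, a35, a38, a4} — 6 facts.

6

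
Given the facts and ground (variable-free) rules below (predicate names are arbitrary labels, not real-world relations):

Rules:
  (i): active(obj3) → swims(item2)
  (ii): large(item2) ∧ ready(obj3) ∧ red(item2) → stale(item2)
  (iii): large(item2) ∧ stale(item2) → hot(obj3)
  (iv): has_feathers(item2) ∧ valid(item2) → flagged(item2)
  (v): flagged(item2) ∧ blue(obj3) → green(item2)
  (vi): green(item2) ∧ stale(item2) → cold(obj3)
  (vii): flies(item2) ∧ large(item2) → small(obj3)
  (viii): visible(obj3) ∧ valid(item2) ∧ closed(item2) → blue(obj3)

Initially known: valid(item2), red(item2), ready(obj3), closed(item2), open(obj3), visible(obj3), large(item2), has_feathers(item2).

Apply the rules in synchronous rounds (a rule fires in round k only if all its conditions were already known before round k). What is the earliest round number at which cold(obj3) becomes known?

3

Round 1 — (ii), (iv), (viii), derive stale(item2), flagged(item2), blue(obj3).
Round 2 — (iii), (v), derive hot(obj3), green(item2).
Round 3 — (vi), derive cold(obj3).
cold(obj3) first appears in round 3.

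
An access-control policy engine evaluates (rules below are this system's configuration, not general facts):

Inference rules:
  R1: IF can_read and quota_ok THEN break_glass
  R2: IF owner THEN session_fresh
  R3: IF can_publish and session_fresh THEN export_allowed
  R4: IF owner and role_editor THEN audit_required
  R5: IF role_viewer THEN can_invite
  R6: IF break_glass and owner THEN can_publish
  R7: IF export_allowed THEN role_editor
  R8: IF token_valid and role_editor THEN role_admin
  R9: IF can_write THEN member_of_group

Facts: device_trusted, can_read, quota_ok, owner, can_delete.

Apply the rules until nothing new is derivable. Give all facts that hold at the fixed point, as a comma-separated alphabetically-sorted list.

Round 1 — R1, R2, derive break_glass, session_fresh.
Round 2 — R6, derive can_publish.
Round 3 — R3, derive export_allowed.
Round 4 — R7, derive role_editor.
Round 5 — R4, derive audit_required.

audit_required, break_glass, can_delete, can_publish, can_read, device_trusted, export_allowed, owner, quota_ok, role_editor, session_fresh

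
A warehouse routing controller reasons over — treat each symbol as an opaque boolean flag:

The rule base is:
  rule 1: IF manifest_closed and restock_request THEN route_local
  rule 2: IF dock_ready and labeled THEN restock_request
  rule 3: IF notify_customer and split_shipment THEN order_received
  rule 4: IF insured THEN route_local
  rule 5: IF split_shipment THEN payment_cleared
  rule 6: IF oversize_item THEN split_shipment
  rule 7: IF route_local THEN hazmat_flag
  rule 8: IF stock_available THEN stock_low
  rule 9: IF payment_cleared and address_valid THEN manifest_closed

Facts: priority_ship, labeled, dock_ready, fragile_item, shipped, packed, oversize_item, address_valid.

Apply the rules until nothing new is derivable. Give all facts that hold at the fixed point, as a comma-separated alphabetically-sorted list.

address_valid, dock_ready, fragile_item, hazmat_flag, labeled, manifest_closed, oversize_item, packed, payment_cleared, priority_ship, restock_request, route_local, shipped, split_shipment

Round 1 — rule 2, rule 6, derive restock_request, split_shipment.
Round 2 — rule 5, derive payment_cleared.
Round 3 — rule 9, derive manifest_closed.
Round 4 — rule 1, derive route_local.
Round 5 — rule 7, derive hazmat_flag.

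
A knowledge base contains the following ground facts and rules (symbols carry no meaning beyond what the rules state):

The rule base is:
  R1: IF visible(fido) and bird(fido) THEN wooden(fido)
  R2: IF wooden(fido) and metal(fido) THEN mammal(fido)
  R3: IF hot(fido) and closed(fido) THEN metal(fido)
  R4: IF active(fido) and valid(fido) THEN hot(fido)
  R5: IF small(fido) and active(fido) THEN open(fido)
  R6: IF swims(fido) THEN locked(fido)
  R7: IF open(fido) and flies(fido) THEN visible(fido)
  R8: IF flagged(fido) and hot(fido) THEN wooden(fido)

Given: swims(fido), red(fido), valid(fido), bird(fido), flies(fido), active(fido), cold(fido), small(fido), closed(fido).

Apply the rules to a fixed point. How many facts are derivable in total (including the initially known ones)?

16

[1] R4 [IF active(fido) and valid(fido) THEN hot(fido)]; R5 [IF small(fido) and active(fido) THEN open(fido)]; R6 [IF swims(fido) THEN locked(fido)]. ⇒ new: hot(fido), open(fido), locked(fido).
[2] R3 [IF hot(fido) and closed(fido) THEN metal(fido)]; R7 [IF open(fido) and flies(fido) THEN visible(fido)]. ⇒ new: metal(fido), visible(fido).
[3] R1 [IF visible(fido) and bird(fido) THEN wooden(fido)]. ⇒ new: wooden(fido).
[4] R2 [IF wooden(fido) and metal(fido) THEN mammal(fido)]. ⇒ new: mammal(fido).
Closure: {active(fido), bird(fido), closed(fido), cold(fido), flies(fido), hot(fido), locked(fido), mammal(fido), metal(fido), open(fido), red(fido), small(fido), swims(fido), valid(fido), visible(fido), wooden(fido)} — 16 facts.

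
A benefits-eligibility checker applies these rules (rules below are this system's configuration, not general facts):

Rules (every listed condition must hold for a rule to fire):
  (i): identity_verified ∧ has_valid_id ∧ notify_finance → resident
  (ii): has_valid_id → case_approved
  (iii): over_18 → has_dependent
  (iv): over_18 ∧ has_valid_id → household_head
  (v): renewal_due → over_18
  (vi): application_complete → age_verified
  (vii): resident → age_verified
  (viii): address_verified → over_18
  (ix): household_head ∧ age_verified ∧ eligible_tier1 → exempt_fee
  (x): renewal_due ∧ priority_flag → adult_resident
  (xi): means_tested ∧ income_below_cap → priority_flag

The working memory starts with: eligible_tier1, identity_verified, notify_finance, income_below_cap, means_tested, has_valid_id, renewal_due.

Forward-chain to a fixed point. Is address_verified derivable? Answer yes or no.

Round 1 fires (i), (ii), (v), (xi), giving resident, case_approved, over_18, priority_flag.
Round 2 fires (iii), (iv), (vii), (x), giving has_dependent, household_head, age_verified, adult_resident.
Round 3 fires (ix), giving exempt_fee.
Fixed point reached. No rule has address_verified as a consequent, and it is not given.

no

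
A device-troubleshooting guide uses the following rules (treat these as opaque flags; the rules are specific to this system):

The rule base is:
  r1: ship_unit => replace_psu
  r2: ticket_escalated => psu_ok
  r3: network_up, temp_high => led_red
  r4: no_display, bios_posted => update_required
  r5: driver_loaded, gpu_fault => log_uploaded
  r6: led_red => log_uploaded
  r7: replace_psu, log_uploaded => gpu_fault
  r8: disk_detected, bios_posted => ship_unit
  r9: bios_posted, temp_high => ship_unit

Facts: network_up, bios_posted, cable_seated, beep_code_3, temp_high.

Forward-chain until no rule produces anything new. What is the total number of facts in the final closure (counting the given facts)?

10

Round 1: r3 [network_up, temp_high => led_red]; r9 [bios_posted, temp_high => ship_unit]. Adds led_red, ship_unit.
Round 2: r1 [ship_unit => replace_psu]; r6 [led_red => log_uploaded]. Adds replace_psu, log_uploaded.
Round 3: r7 [replace_psu, log_uploaded => gpu_fault]. Adds gpu_fault.
Closure: {beep_code_3, bios_posted, cable_seated, gpu_fault, led_red, log_uploaded, network_up, replace_psu, ship_unit, temp_high} — 10 facts.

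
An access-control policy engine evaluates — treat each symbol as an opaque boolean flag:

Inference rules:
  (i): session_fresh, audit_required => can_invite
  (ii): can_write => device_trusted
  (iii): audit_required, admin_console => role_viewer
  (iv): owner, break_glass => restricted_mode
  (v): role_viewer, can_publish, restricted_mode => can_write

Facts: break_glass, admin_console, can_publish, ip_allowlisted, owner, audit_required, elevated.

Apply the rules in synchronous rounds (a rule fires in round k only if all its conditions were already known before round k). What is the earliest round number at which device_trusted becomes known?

Round 1: (iii) [audit_required, admin_console => role_viewer]; (iv) [owner, break_glass => restricted_mode]. New: role_viewer, restricted_mode.
Round 2: (v) [role_viewer, can_publish, restricted_mode => can_write]. New: can_write.
Round 3: (ii) [can_write => device_trusted]. New: device_trusted.
device_trusted first appears in round 3.

3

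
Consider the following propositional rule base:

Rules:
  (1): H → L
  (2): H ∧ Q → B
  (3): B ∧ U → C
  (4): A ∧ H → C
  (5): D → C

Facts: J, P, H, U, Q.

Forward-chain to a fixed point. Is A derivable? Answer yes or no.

no

Round 1 — (1), (2), derive L, B.
Round 2 — (3), derive C.
Fixed point reached. No rule has A as a consequent, and it is not given.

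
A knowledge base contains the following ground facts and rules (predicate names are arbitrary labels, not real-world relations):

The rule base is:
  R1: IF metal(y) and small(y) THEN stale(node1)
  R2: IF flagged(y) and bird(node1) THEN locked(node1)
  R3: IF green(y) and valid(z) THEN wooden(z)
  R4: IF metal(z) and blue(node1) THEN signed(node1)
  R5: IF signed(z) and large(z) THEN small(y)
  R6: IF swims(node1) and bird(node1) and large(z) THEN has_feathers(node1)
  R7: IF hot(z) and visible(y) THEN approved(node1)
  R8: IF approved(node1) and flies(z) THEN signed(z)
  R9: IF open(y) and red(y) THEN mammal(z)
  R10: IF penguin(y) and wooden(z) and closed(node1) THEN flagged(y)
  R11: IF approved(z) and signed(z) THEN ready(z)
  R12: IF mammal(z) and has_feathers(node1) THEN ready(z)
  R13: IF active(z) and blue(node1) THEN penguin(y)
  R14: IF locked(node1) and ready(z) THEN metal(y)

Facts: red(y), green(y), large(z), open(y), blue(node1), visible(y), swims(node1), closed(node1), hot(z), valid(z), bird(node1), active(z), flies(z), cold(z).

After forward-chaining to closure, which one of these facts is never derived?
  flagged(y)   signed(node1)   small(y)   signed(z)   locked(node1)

signed(node1)

[1] R3 [IF green(y) and valid(z) THEN wooden(z)]; R6 [IF swims(node1) and bird(node1) and large(z) THEN has_feathers(node1)]; R7 [IF hot(z) and visible(y) THEN approved(node1)]; R9 [IF open(y) and red(y) THEN mammal(z)]; R13 [IF active(z) and blue(node1) THEN penguin(y)]. ⇒ new: wooden(z), has_feathers(node1), approved(node1), mammal(z), penguin(y).
[2] R8 [IF approved(node1) and flies(z) THEN signed(z)]; R10 [IF penguin(y) and wooden(z) and closed(node1) THEN flagged(y)]; R12 [IF mammal(z) and has_feathers(node1) THEN ready(z)]. ⇒ new: signed(z), flagged(y), ready(z).
[3] R2 [IF flagged(y) and bird(node1) THEN locked(node1)]; R5 [IF signed(z) and large(z) THEN small(y)]. ⇒ new: locked(node1), small(y).
[4] R14 [IF locked(node1) and ready(z) THEN metal(y)]. ⇒ new: metal(y).
[5] R1 [IF metal(y) and small(y) THEN stale(node1)]. ⇒ new: stale(node1).
Derived: signed(z) (round 2), locked(node1) (round 3), small(y) (round 3), flagged(y) (round 2). signed(node1) never appears in any round.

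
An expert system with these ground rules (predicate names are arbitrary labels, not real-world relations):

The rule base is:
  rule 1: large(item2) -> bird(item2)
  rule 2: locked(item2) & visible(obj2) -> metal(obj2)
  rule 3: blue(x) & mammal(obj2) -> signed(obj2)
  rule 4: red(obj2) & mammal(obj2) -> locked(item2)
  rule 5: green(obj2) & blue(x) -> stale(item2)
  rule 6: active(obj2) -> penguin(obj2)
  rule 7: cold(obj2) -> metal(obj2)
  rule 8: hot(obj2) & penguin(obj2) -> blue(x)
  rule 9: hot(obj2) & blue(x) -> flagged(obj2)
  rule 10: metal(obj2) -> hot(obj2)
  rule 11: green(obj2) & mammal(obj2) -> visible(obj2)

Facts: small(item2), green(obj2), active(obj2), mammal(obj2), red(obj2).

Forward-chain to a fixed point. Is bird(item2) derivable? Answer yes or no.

Round 1: rule 4 [red(obj2) & mammal(obj2) -> locked(item2)]; rule 6 [active(obj2) -> penguin(obj2)]; rule 11 [green(obj2) & mammal(obj2) -> visible(obj2)]. Adds locked(item2), penguin(obj2), visible(obj2).
Round 2: rule 2 [locked(item2) & visible(obj2) -> metal(obj2)]. Adds metal(obj2).
Round 3: rule 10 [metal(obj2) -> hot(obj2)]. Adds hot(obj2).
Round 4: rule 8 [hot(obj2) & penguin(obj2) -> blue(x)]. Adds blue(x).
Round 5: rule 3 [blue(x) & mammal(obj2) -> signed(obj2)]; rule 5 [green(obj2) & blue(x) -> stale(item2)]; rule 9 [hot(obj2) & blue(x) -> flagged(obj2)]. Adds signed(obj2), stale(item2), flagged(obj2).
Fixed point reached. bird(item2) is concluded only by rule 1; rule 1 needs large(item2) (never derived).

no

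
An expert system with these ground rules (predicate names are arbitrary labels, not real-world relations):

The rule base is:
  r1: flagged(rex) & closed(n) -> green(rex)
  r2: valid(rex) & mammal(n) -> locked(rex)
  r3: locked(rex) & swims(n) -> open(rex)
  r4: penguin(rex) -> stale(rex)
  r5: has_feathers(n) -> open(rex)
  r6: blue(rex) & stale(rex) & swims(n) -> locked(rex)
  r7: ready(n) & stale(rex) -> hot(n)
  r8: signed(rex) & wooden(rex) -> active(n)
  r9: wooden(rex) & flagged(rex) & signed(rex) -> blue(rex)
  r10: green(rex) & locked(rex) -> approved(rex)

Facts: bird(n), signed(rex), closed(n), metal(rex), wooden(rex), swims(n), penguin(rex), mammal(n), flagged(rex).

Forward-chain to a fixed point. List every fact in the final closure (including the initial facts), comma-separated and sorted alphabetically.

[1] r1 [flagged(rex) & closed(n) -> green(rex)]; r4 [penguin(rex) -> stale(rex)]; r8 [signed(rex) & wooden(rex) -> active(n)]; r9 [wooden(rex) & flagged(rex) & signed(rex) -> blue(rex)]. ⇒ new: green(rex), stale(rex), active(n), blue(rex).
[2] r6 [blue(rex) & stale(rex) & swims(n) -> locked(rex)]. ⇒ new: locked(rex).
[3] r3 [locked(rex) & swims(n) -> open(rex)]; r10 [green(rex) & locked(rex) -> approved(rex)]. ⇒ new: open(rex), approved(rex).

active(n), approved(rex), bird(n), blue(rex), closed(n), flagged(rex), green(rex), locked(rex), mammal(n), metal(rex), open(rex), penguin(rex), signed(rex), stale(rex), swims(n), wooden(rex)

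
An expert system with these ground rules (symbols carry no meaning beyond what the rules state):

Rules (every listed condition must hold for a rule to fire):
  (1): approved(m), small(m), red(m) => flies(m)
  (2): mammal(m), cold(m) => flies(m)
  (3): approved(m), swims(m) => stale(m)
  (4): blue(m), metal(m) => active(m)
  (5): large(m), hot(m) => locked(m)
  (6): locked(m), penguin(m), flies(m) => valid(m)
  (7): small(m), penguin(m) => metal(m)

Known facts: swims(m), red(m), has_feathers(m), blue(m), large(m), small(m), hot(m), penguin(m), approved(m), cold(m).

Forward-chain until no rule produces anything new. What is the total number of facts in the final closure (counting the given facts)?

16

Round 1 fires (1), (3), (5), (7), giving flies(m), stale(m), locked(m), metal(m).
Round 2 fires (4), (6), giving active(m), valid(m).
Closure: {active(m), approved(m), blue(m), cold(m), flies(m), has_feathers(m), hot(m), large(m), locked(m), metal(m), penguin(m), red(m), small(m), stale(m), swims(m), valid(m)} — 16 facts.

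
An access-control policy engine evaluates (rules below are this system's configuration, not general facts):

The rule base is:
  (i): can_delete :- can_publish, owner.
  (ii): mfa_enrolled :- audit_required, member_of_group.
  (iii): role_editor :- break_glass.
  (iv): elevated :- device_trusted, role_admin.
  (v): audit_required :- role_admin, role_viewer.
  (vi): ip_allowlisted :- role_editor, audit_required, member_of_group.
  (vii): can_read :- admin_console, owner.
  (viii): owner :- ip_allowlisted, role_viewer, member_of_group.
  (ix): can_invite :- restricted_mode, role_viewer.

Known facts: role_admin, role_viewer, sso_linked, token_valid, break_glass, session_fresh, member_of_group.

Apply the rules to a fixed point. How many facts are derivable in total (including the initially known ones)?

Round 1 fires (iii), (v), giving role_editor, audit_required.
Round 2 fires (ii), (vi), giving mfa_enrolled, ip_allowlisted.
Round 3 fires (viii), giving owner.
Closure: {audit_required, break_glass, ip_allowlisted, member_of_group, mfa_enrolled, owner, role_admin, role_editor, role_viewer, session_fresh, sso_linked, token_valid} — 12 facts.

12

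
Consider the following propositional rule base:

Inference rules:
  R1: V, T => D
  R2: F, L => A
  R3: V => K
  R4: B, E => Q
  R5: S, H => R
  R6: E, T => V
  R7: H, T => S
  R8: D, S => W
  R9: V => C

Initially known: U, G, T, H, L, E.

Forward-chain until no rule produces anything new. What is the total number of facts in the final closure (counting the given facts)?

13

Round 1: R6 [E, T => V]; R7 [H, T => S]. New: V, S.
Round 2: R1 [V, T => D]; R3 [V => K]; R5 [S, H => R]; R9 [V => C]. New: D, K, R, C.
Round 3: R8 [D, S => W]. New: W.
Closure: {C, D, E, G, H, K, L, R, S, T, U, V, W} — 13 facts.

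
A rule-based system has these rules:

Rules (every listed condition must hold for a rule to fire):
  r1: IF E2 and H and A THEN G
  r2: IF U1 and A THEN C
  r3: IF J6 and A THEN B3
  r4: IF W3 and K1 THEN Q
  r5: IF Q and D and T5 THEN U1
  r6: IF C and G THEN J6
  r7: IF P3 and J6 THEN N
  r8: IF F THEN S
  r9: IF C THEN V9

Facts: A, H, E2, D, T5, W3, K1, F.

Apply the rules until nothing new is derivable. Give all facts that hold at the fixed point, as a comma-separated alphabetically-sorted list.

A, B3, C, D, E2, F, G, H, J6, K1, Q, S, T5, U1, V9, W3

[1] r1 [IF E2 and H and A THEN G]; r4 [IF W3 and K1 THEN Q]; r8 [IF F THEN S]. ⇒ new: G, Q, S.
[2] r5 [IF Q and D and T5 THEN U1]. ⇒ new: U1.
[3] r2 [IF U1 and A THEN C]. ⇒ new: C.
[4] r6 [IF C and G THEN J6]; r9 [IF C THEN V9]. ⇒ new: J6, V9.
[5] r3 [IF J6 and A THEN B3]. ⇒ new: B3.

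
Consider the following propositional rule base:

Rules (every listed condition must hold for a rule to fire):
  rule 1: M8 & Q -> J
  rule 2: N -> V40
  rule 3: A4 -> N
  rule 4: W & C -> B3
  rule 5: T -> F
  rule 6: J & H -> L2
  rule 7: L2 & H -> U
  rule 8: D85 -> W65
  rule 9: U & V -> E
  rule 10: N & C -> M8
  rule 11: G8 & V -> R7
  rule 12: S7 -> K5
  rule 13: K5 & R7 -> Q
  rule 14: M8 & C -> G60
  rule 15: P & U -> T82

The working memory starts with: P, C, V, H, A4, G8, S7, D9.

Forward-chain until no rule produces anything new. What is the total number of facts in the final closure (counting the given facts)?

Round 1 fires rule 3, rule 11, rule 12, giving N, R7, K5.
Round 2 fires rule 2, rule 10, rule 13, giving V40, M8, Q.
Round 3 fires rule 1, rule 14, giving J, G60.
Round 4 fires rule 6, giving L2.
Round 5 fires rule 7, giving U.
Round 6 fires rule 9, rule 15, giving E, T82.
Closure: {A4, C, D9, E, G60, G8, H, J, K5, L2, M8, N, P, Q, R7, S7, T82, U, V, V40} — 20 facts.

20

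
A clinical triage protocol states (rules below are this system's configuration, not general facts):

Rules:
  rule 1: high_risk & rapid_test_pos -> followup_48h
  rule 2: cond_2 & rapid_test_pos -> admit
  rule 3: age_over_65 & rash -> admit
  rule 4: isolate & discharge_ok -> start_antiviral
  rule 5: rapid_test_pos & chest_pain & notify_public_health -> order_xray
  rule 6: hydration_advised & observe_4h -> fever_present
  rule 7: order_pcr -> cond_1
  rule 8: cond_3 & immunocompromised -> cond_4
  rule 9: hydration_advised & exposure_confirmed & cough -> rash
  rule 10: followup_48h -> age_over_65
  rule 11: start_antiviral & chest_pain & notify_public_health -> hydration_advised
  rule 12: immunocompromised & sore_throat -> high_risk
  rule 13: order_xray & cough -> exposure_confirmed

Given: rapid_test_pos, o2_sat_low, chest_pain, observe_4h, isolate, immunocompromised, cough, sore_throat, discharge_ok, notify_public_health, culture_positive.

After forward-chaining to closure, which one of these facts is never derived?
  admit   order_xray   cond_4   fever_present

Round 1: rule 4 [isolate & discharge_ok -> start_antiviral]; rule 5 [rapid_test_pos & chest_pain & notify_public_health -> order_xray]; rule 12 [immunocompromised & sore_throat -> high_risk]. Adds start_antiviral, order_xray, high_risk.
Round 2: rule 1 [high_risk & rapid_test_pos -> followup_48h]; rule 11 [start_antiviral & chest_pain & notify_public_health -> hydration_advised]; rule 13 [order_xray & cough -> exposure_confirmed]. Adds followup_48h, hydration_advised, exposure_confirmed.
Round 3: rule 6 [hydration_advised & observe_4h -> fever_present]; rule 9 [hydration_advised & exposure_confirmed & cough -> rash]; rule 10 [followup_48h -> age_over_65]. Adds fever_present, rash, age_over_65.
Round 4: rule 3 [age_over_65 & rash -> admit]. Adds admit.
Derived: fever_present (round 3), order_xray (round 1), admit (round 4). cond_4 never appears in any round.

cond_4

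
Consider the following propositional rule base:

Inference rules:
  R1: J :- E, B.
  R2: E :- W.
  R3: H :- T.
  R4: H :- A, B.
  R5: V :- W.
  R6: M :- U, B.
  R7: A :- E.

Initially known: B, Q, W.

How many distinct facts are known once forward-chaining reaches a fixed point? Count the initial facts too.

8

Round 1: R2 [E :- W.]; R5 [V :- W.]. Adds E, V.
Round 2: R1 [J :- E, B.]; R7 [A :- E.]. Adds J, A.
Round 3: R4 [H :- A, B.]. Adds H.
Closure: {A, B, E, H, J, Q, V, W} — 8 facts.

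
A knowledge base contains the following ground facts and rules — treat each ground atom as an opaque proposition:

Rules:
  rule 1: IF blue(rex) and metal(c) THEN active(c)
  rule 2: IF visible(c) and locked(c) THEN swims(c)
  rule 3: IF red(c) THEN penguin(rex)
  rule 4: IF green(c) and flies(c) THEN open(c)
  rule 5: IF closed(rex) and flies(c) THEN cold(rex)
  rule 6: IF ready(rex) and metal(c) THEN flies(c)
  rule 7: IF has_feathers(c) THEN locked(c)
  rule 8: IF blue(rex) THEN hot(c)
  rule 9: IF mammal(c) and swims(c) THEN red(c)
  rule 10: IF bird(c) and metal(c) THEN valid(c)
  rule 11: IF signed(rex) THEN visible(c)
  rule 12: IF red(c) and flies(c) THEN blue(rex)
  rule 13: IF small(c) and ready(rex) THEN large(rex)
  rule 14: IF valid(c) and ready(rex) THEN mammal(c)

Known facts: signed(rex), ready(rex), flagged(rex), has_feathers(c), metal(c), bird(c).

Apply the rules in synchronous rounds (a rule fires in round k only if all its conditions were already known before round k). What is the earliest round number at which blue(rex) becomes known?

4

Round 1: rule 6 [IF ready(rex) and metal(c) THEN flies(c)]; rule 7 [IF has_feathers(c) THEN locked(c)]; rule 10 [IF bird(c) and metal(c) THEN valid(c)]; rule 11 [IF signed(rex) THEN visible(c)]. New: flies(c), locked(c), valid(c), visible(c).
Round 2: rule 2 [IF visible(c) and locked(c) THEN swims(c)]; rule 14 [IF valid(c) and ready(rex) THEN mammal(c)]. New: swims(c), mammal(c).
Round 3: rule 9 [IF mammal(c) and swims(c) THEN red(c)]. New: red(c).
Round 4: rule 3 [IF red(c) THEN penguin(rex)]; rule 12 [IF red(c) and flies(c) THEN blue(rex)]. New: penguin(rex), blue(rex).
blue(rex) first appears in round 4.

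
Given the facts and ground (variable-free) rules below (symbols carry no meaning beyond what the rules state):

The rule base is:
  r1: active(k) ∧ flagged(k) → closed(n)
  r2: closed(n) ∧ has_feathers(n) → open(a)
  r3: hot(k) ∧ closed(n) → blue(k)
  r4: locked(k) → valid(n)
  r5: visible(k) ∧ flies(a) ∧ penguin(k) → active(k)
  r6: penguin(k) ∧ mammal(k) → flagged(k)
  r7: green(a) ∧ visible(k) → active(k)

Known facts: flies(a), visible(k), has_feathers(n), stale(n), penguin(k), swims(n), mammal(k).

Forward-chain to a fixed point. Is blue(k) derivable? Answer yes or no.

Round 1: r5 [visible(k) ∧ flies(a) ∧ penguin(k) → active(k)]; r6 [penguin(k) ∧ mammal(k) → flagged(k)]. Adds active(k), flagged(k).
Round 2: r1 [active(k) ∧ flagged(k) → closed(n)]. Adds closed(n).
Round 3: r2 [closed(n) ∧ has_feathers(n) → open(a)]. Adds open(a).
Fixed point reached. blue(k) is concluded only by r3; r3 needs hot(k) (never derived).

no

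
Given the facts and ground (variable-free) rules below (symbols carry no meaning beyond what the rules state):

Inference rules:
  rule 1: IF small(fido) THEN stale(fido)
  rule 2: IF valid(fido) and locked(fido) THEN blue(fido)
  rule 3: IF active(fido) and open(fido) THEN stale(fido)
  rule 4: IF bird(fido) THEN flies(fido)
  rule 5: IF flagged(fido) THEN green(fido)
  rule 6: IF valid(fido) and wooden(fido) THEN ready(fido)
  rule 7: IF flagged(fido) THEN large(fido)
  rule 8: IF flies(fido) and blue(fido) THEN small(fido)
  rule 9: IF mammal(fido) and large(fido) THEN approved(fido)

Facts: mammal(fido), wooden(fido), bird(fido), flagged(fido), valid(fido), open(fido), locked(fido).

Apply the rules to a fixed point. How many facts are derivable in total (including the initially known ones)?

15

Round 1 fires rule 2, rule 4, rule 5, rule 6, rule 7, giving blue(fido), flies(fido), green(fido), ready(fido), large(fido).
Round 2 fires rule 8, rule 9, giving small(fido), approved(fido).
Round 3 fires rule 1, giving stale(fido).
Closure: {approved(fido), bird(fido), blue(fido), flagged(fido), flies(fido), green(fido), large(fido), locked(fido), mammal(fido), open(fido), ready(fido), small(fido), stale(fido), valid(fido), wooden(fido)} — 15 facts.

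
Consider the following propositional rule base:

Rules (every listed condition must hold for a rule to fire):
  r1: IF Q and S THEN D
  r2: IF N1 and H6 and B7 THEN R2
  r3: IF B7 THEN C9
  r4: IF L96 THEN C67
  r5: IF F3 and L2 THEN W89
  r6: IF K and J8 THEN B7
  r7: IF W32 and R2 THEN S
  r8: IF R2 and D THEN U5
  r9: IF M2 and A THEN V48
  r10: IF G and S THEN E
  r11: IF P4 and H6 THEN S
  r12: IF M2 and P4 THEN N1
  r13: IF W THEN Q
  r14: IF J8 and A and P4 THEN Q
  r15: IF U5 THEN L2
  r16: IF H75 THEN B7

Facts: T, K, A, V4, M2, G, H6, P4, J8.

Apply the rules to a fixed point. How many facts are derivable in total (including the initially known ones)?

Round 1: r6 [IF K and J8 THEN B7]; r9 [IF M2 and A THEN V48]; r11 [IF P4 and H6 THEN S]; r12 [IF M2 and P4 THEN N1]; r14 [IF J8 and A and P4 THEN Q]. New: B7, V48, S, N1, Q.
Round 2: r1 [IF Q and S THEN D]; r2 [IF N1 and H6 and B7 THEN R2]; r3 [IF B7 THEN C9]; r10 [IF G and S THEN E]. New: D, R2, C9, E.
Round 3: r8 [IF R2 and D THEN U5]. New: U5.
Round 4: r15 [IF U5 THEN L2]. New: L2.
Closure: {A, B7, C9, D, E, G, H6, J8, K, L2, M2, N1, P4, Q, R2, S, T, U5, V4, V48} — 20 facts.

20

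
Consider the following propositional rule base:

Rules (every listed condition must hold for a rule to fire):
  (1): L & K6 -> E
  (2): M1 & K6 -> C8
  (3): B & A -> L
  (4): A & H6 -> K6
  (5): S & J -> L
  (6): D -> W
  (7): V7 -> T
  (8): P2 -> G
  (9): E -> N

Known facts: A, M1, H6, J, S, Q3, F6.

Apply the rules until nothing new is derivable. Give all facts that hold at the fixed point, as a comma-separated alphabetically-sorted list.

A, C8, E, F6, H6, J, K6, L, M1, N, Q3, S

[1] (4) [A & H6 -> K6]; (5) [S & J -> L]. ⇒ new: K6, L.
[2] (1) [L & K6 -> E]; (2) [M1 & K6 -> C8]. ⇒ new: E, C8.
[3] (9) [E -> N]. ⇒ new: N.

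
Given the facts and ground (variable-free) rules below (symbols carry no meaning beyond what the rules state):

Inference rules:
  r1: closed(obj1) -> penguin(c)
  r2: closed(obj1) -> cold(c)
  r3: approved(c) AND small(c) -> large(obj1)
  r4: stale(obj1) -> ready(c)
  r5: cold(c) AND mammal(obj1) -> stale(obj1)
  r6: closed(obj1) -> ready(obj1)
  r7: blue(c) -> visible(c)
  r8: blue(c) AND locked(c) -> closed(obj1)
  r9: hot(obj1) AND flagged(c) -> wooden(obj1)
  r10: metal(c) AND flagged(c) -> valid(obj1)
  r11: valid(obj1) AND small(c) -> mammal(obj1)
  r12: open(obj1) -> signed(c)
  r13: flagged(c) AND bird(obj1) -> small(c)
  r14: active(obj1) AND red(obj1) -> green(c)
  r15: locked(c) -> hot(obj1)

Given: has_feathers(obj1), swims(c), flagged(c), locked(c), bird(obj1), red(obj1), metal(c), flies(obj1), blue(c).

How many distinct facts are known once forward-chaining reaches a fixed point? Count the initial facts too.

Round 1: r7 [blue(c) -> visible(c)]; r8 [blue(c) AND locked(c) -> closed(obj1)]; r10 [metal(c) AND flagged(c) -> valid(obj1)]; r13 [flagged(c) AND bird(obj1) -> small(c)]; r15 [locked(c) -> hot(obj1)]. Adds visible(c), closed(obj1), valid(obj1), small(c), hot(obj1).
Round 2: r1 [closed(obj1) -> penguin(c)]; r2 [closed(obj1) -> cold(c)]; r6 [closed(obj1) -> ready(obj1)]; r9 [hot(obj1) AND flagged(c) -> wooden(obj1)]; r11 [valid(obj1) AND small(c) -> mammal(obj1)]. Adds penguin(c), cold(c), ready(obj1), wooden(obj1), mammal(obj1).
Round 3: r5 [cold(c) AND mammal(obj1) -> stale(obj1)]. Adds stale(obj1).
Round 4: r4 [stale(obj1) -> ready(c)]. Adds ready(c).
Closure: {bird(obj1), blue(c), closed(obj1), cold(c), flagged(c), flies(obj1), has_feathers(obj1), hot(obj1), locked(c), mammal(obj1), metal(c), penguin(c), ready(c), ready(obj1), red(obj1), small(c), stale(obj1), swims(c), valid(obj1), visible(c), wooden(obj1)} — 21 facts.

21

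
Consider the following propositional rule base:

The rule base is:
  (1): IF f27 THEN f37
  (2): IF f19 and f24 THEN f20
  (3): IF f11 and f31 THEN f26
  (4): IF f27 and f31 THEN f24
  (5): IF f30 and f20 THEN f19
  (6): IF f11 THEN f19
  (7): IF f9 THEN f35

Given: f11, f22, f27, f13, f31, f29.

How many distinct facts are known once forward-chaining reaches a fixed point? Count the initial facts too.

Round 1 fires (1), (3), (4), (6), giving f37, f26, f24, f19.
Round 2 fires (2), giving f20.
Closure: {f11, f13, f19, f20, f22, f24, f26, f27, f29, f31, f37} — 11 facts.

11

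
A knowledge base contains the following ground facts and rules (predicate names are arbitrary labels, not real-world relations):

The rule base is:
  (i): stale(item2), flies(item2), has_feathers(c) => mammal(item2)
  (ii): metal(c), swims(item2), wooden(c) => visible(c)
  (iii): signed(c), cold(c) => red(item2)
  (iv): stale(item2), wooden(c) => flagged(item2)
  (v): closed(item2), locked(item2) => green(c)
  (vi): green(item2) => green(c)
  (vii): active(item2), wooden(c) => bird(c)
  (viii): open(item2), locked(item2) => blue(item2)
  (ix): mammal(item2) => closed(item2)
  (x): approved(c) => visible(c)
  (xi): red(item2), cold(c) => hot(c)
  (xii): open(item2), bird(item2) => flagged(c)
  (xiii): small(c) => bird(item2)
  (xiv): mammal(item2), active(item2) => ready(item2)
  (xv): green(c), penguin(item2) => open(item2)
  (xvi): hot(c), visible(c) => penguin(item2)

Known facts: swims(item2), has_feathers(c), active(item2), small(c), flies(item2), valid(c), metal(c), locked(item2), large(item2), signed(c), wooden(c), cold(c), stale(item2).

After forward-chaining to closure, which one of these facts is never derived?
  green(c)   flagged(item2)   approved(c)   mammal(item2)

Round 1: (i) [stale(item2), flies(item2), has_feathers(c) => mammal(item2)]; (ii) [metal(c), swims(item2), wooden(c) => visible(c)]; (iii) [signed(c), cold(c) => red(item2)]; (iv) [stale(item2), wooden(c) => flagged(item2)]; (vii) [active(item2), wooden(c) => bird(c)]; (xiii) [small(c) => bird(item2)]. New: mammal(item2), visible(c), red(item2), flagged(item2), bird(c), bird(item2).
Round 2: (ix) [mammal(item2) => closed(item2)]; (xi) [red(item2), cold(c) => hot(c)]; (xiv) [mammal(item2), active(item2) => ready(item2)]. New: closed(item2), hot(c), ready(item2).
Round 3: (v) [closed(item2), locked(item2) => green(c)]; (xvi) [hot(c), visible(c) => penguin(item2)]. New: green(c), penguin(item2).
Round 4: (xv) [green(c), penguin(item2) => open(item2)]. New: open(item2).
Round 5: (viii) [open(item2), locked(item2) => blue(item2)]; (xii) [open(item2), bird(item2) => flagged(c)]. New: blue(item2), flagged(c).
Derived: flagged(item2) (round 1), green(c) (round 3), mammal(item2) (round 1). approved(c) never appears in any round.

approved(c)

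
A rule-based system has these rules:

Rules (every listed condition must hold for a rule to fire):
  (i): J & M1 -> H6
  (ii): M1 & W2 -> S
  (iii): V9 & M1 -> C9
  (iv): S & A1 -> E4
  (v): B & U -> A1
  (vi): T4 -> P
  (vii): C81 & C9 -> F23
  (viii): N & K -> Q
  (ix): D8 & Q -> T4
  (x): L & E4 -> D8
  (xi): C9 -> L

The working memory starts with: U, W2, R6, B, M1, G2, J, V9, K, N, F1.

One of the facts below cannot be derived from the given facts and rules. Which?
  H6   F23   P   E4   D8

Round 1: (i) [J & M1 -> H6]; (ii) [M1 & W2 -> S]; (iii) [V9 & M1 -> C9]; (v) [B & U -> A1]; (viii) [N & K -> Q]. New: H6, S, C9, A1, Q.
Round 2: (iv) [S & A1 -> E4]; (xi) [C9 -> L]. New: E4, L.
Round 3: (x) [L & E4 -> D8]. New: D8.
Round 4: (ix) [D8 & Q -> T4]. New: T4.
Round 5: (vi) [T4 -> P]. New: P.
Derived: E4 (round 2), H6 (round 1), D8 (round 3), P (round 5). F23 never appears in any round.

F23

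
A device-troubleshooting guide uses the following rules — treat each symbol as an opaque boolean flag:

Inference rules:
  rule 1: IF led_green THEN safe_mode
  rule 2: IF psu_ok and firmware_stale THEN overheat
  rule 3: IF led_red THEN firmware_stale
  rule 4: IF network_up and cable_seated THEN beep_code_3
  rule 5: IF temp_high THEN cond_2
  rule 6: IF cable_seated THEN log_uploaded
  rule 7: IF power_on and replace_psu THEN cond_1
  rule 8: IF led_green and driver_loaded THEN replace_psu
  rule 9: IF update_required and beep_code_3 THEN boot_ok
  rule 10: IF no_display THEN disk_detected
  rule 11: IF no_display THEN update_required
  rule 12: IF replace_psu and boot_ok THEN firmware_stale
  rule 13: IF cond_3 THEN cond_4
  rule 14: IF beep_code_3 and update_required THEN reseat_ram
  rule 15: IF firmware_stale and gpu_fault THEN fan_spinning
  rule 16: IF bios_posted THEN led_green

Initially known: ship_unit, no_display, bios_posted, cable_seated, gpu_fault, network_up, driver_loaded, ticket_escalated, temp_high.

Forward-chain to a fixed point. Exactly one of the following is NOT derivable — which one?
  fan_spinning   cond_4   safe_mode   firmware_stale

cond_4

Round 1: rule 4 [IF network_up and cable_seated THEN beep_code_3]; rule 5 [IF temp_high THEN cond_2]; rule 6 [IF cable_seated THEN log_uploaded]; rule 10 [IF no_display THEN disk_detected]; rule 11 [IF no_display THEN update_required]; rule 16 [IF bios_posted THEN led_green]. Adds beep_code_3, cond_2, log_uploaded, disk_detected, update_required, led_green.
Round 2: rule 1 [IF led_green THEN safe_mode]; rule 8 [IF led_green and driver_loaded THEN replace_psu]; rule 9 [IF update_required and beep_code_3 THEN boot_ok]; rule 14 [IF beep_code_3 and update_required THEN reseat_ram]. Adds safe_mode, replace_psu, boot_ok, reseat_ram.
Round 3: rule 12 [IF replace_psu and boot_ok THEN firmware_stale]. Adds firmware_stale.
Round 4: rule 15 [IF firmware_stale and gpu_fault THEN fan_spinning]. Adds fan_spinning.
Derived: safe_mode (round 2), fan_spinning (round 4), firmware_stale (round 3). cond_4 never appears in any round.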